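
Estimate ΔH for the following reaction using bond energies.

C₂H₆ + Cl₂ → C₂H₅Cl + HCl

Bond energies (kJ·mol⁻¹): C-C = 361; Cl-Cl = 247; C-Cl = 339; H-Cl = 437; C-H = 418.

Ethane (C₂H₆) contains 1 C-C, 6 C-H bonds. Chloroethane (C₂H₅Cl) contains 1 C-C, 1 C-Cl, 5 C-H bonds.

ΔH ≈ −111 kJ

Bonds broken (reactants):
  C-C: 1 × 361 = 361
  C-H: 6 × 418 = 2508
  Cl-Cl: 1 × 247 = 247
  Σ(broken) = 3116 kJ
Bonds formed (products):
  C-C: 1 × 361 = 361
  C-Cl: 1 × 339 = 339
  C-H: 5 × 418 = 2090
  H-Cl: 1 × 437 = 437
  Σ(formed) = 3227 kJ
ΔH = Σ(broken) − Σ(formed) = 3116 − 3227 = −111 kJ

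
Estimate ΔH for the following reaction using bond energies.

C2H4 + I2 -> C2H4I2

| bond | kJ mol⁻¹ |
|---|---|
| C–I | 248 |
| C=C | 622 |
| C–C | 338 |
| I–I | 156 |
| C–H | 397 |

Bonds broken (reactants):
  C–H: 4 × 397 = 1588
  C=C: 1 × 622 = 622
  I–I: 1 × 156 = 156
  Σ(broken) = 2366 kJ
Bonds formed (products):
  C–C: 1 × 338 = 338
  C–H: 4 × 397 = 1588
  C–I: 2 × 248 = 496
  Σ(formed) = 2422 kJ
ΔH = Σ(broken) − Σ(formed) = 2366 − 2422 = −56 kJ

ΔH ≈ −56 kJ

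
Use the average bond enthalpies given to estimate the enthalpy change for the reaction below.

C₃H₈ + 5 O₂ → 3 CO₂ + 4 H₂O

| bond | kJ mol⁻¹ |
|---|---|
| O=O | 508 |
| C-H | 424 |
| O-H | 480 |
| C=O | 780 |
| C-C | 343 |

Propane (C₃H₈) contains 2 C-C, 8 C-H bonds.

ΔH ≈ −1902 kJ

Bonds broken (reactants):
  C-C: 2 × 343 = 686
  C-H: 8 × 424 = 3392
  O=O: 5 × 508 = 2540
  Σ(broken) = 6618 kJ
Bonds formed (products):
  C=O: 6 × 780 = 4680
  O-H: 8 × 480 = 3840
  Σ(formed) = 8520 kJ
ΔH = Σ(broken) − Σ(formed) = 6618 − 8520 = −1902 kJ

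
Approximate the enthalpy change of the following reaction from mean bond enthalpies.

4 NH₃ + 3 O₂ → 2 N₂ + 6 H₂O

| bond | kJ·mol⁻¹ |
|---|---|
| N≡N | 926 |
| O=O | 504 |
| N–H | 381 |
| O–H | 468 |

Bonds broken (reactants):
  N–H: 12 × 381 = 4572
  O=O: 3 × 504 = 1512
  Σ(broken) = 6084 kJ
Bonds formed (products):
  N≡N: 2 × 926 = 1852
  O–H: 12 × 468 = 5616
  Σ(formed) = 7468 kJ
ΔH = Σ(broken) − Σ(formed) = 6084 − 7468 = −1384 kJ

ΔH ≈ −1384 kJ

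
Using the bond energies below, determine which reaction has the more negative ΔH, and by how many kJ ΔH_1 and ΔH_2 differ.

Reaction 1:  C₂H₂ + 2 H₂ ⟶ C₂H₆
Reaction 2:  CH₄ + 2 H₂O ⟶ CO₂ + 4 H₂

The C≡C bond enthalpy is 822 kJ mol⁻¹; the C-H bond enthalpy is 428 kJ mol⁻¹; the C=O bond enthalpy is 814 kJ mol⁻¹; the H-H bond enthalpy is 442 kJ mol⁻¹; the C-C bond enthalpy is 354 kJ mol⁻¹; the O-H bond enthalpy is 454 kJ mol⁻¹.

Reaction 1, by 492 kJ

Reaction 1:
  Bonds broken (reactants):
    C≡C: 1 × 822 = 822
    C-H: 2 × 428 = 856
    H-H: 2 × 442 = 884
    Σ(broken) = 2562 kJ
  Bonds formed (products):
    C-C: 1 × 354 = 354
    C-H: 6 × 428 = 2568
    Σ(formed) = 2922 kJ
  ΔH_1 = 2562 − 2922 = −360 kJ
Reaction 2:
  Bonds broken (reactants):
    C-H: 4 × 428 = 1712
    O-H: 4 × 454 = 1816
    Σ(broken) = 3528 kJ
  Bonds formed (products):
    C=O: 2 × 814 = 1628
    H-H: 4 × 442 = 1768
    Σ(formed) = 3396 kJ
  ΔH_2 = 3528 − 3396 = +132 kJ
ΔH_1 − ΔH_2 = −492 kJ, so reaction 1 has the more negative ΔH; |ΔH_1 − ΔH_2| = 492 kJ.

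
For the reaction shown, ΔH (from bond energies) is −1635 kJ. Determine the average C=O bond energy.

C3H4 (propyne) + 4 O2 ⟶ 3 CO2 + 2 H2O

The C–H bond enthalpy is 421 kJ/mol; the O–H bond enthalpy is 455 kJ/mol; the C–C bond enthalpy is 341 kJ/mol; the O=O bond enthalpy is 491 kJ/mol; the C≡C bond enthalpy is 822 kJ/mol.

D(C=O) ≈ 771 kJ/mol

Let D be the C=O bond energy.
Σ(broken) = 1×822 + 1×341 + 4×421 + 4×491 = 4811
Σ(formed) = 6×D + 4×455 = 1820 + 6D
ΔH = Σ(broken) − Σ(formed) = (4811) − (1820 + 6D) = +2991 − 6D
Setting this equal to −1635 kJ gives 6D = 4626, so D = 771 kJ/mol.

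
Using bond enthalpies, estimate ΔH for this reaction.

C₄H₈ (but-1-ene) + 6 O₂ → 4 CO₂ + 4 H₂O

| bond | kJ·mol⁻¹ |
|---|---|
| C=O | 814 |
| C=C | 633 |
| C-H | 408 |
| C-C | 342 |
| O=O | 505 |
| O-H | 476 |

ΔH ≈ −2709 kJ

Bonds broken (reactants):
  C-C: 2 × 342 = 684
  C-H: 8 × 408 = 3264
  C=C: 1 × 633 = 633
  O=O: 6 × 505 = 3030
  Σ(broken) = 7611 kJ
Bonds formed (products):
  C=O: 8 × 814 = 6512
  O-H: 8 × 476 = 3808
  Σ(formed) = 10320 kJ
ΔH = Σ(broken) − Σ(formed) = 7611 − 10320 = −2709 kJ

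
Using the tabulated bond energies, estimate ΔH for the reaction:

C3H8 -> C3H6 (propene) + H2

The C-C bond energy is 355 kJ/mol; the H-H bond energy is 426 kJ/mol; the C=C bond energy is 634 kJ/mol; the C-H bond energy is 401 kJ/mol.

Bonds broken (reactants):
  C-C: 2 × 355 = 710
  C-H: 8 × 401 = 3208
  Σ(broken) = 3918 kJ
Bonds formed (products):
  C-C: 1 × 355 = 355
  C-H: 6 × 401 = 2406
  C=C: 1 × 634 = 634
  H-H: 1 × 426 = 426
  Σ(formed) = 3821 kJ
ΔH = Σ(broken) − Σ(formed) = 3918 − 3821 = +97 kJ

ΔH ≈ +97 kJ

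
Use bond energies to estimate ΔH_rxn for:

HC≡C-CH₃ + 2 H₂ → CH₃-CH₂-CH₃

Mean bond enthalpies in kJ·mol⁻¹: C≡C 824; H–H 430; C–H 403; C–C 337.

ΔH ≈ −265 kJ

Bonds broken (reactants):
  C≡C: 1 × 824 = 824
  C–C: 1 × 337 = 337
  C–H: 4 × 403 = 1612
  H–H: 2 × 430 = 860
  Σ(broken) = 3633 kJ
Bonds formed (products):
  C–C: 2 × 337 = 674
  C–H: 8 × 403 = 3224
  Σ(formed) = 3898 kJ
ΔH = Σ(broken) − Σ(formed) = 3633 − 3898 = −265 kJ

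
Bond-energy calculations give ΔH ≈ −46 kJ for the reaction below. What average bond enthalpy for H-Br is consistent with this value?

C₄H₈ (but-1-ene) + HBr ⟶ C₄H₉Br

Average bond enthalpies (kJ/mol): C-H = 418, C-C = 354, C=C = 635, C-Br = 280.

D(H-Br) ≈ 371 kJ/mol

Let D be the H-Br bond energy.
Σ(broken) = 2×354 + 8×418 + 1×635 + 1×D = 4687 + D
Σ(formed) = 1×280 + 3×354 + 9×418 = 5104
ΔH = Σ(broken) − Σ(formed) = (4687 + D) − (5104) = −417 + D
Setting this equal to −46 kJ gives D = 371 kJ/mol.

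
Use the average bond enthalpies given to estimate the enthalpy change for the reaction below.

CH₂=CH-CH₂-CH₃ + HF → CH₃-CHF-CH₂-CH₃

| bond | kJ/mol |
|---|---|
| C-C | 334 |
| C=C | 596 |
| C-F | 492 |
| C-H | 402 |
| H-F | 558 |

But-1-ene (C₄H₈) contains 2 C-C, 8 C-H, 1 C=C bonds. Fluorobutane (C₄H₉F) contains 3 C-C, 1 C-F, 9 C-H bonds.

Bonds broken (reactants):
  C-C: 2 × 334 = 668
  C-H: 8 × 402 = 3216
  C=C: 1 × 596 = 596
  H-F: 1 × 558 = 558
  Σ(broken) = 5038 kJ
Bonds formed (products):
  C-C: 3 × 334 = 1002
  C-F: 1 × 492 = 492
  C-H: 9 × 402 = 3618
  Σ(formed) = 5112 kJ
ΔH = Σ(broken) − Σ(formed) = 5038 − 5112 = −74 kJ

ΔH ≈ −74 kJ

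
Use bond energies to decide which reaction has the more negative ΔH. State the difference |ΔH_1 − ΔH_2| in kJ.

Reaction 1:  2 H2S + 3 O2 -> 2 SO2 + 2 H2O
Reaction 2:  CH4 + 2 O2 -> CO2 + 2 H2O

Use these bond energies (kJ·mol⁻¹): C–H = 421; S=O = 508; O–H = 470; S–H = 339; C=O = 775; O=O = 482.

Reaction 1, by 328 kJ

Reaction 1:
  Bonds broken (reactants):
    O=O: 3 × 482 = 1446
    S–H: 4 × 339 = 1356
    Σ(broken) = 2802 kJ
  Bonds formed (products):
    O–H: 4 × 470 = 1880
    S=O: 4 × 508 = 2032
    Σ(formed) = 3912 kJ
  ΔH_1 = 2802 − 3912 = −1110 kJ
Reaction 2:
  Bonds broken (reactants):
    C–H: 4 × 421 = 1684
    O=O: 2 × 482 = 964
    Σ(broken) = 2648 kJ
  Bonds formed (products):
    C=O: 2 × 775 = 1550
    O–H: 4 × 470 = 1880
    Σ(formed) = 3430 kJ
  ΔH_2 = 2648 − 3430 = −782 kJ
ΔH_1 − ΔH_2 = −328 kJ, so reaction 1 has the more negative ΔH; |ΔH_1 − ΔH_2| = 328 kJ.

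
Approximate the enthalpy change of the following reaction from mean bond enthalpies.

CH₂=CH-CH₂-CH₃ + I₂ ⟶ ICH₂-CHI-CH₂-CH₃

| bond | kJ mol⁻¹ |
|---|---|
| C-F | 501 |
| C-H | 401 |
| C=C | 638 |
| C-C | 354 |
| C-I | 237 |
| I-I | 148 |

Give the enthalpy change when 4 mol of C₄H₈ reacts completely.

Bonds broken (reactants):
  C-C: 2 × 354 = 708
  C-H: 8 × 401 = 3208
  C=C: 1 × 638 = 638
  I-I: 1 × 148 = 148
  Σ(broken) = 4702 kJ
Bonds formed (products):
  C-C: 3 × 354 = 1062
  C-H: 8 × 401 = 3208
  C-I: 2 × 237 = 474
  Σ(formed) = 4744 kJ
ΔH = Σ(broken) − Σ(formed) = 4702 − 4744 = −42 kJ
For 4× the reaction as written: 4 × (−42) = −168 kJ

ΔH = −168 kJ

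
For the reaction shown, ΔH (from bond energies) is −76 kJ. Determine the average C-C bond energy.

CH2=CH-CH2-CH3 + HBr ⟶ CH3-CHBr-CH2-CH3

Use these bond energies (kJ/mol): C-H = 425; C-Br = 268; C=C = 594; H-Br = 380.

D(C-C) ≈ 357 kJ/mol

Let D be the C-C bond energy.
Σ(broken) = 2×D + 8×425 + 1×594 + 1×380 = 4374 + 2D
Σ(formed) = 1×268 + 3×D + 9×425 = 4093 + 3D
ΔH = Σ(broken) − Σ(formed) = (4374 + 2D) − (4093 + 3D) = +281 − D
Setting this equal to −76 kJ gives D = 357 kJ/mol.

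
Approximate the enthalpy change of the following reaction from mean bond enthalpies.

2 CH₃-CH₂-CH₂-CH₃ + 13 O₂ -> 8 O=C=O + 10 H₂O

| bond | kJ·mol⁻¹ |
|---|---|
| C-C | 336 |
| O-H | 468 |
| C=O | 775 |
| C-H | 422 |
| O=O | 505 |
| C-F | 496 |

ΔH ≈ −4739 kJ

Bonds broken (reactants):
  C-C: 6 × 336 = 2016
  C-H: 20 × 422 = 8440
  O=O: 13 × 505 = 6565
  Σ(broken) = 17021 kJ
Bonds formed (products):
  C=O: 16 × 775 = 12400
  O-H: 20 × 468 = 9360
  Σ(formed) = 21760 kJ
ΔH = Σ(broken) − Σ(formed) = 17021 − 21760 = −4739 kJ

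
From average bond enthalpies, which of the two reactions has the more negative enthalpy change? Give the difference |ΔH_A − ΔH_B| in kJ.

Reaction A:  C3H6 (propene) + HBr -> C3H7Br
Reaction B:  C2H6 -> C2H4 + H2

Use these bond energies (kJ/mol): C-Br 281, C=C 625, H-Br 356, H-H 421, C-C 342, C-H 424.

Reaction A, by 210 kJ

Reaction A:
  Bonds broken (reactants):
    C-C: 1 × 342 = 342
    C-H: 6 × 424 = 2544
    C=C: 1 × 625 = 625
    H-Br: 1 × 356 = 356
    Σ(broken) = 3867 kJ
  Bonds formed (products):
    C-Br: 1 × 281 = 281
    C-C: 2 × 342 = 684
    C-H: 7 × 424 = 2968
    Σ(formed) = 3933 kJ
  ΔH_A = 3867 − 3933 = −66 kJ
Reaction B:
  Bonds broken (reactants):
    C-C: 1 × 342 = 342
    C-H: 6 × 424 = 2544
    Σ(broken) = 2886 kJ
  Bonds formed (products):
    C-H: 4 × 424 = 1696
    C=C: 1 × 625 = 625
    H-H: 1 × 421 = 421
    Σ(formed) = 2742 kJ
  ΔH_B = 2886 − 2742 = +144 kJ
ΔH_A − ΔH_B = −210 kJ, so reaction A has the more negative ΔH; |ΔH_A − ΔH_B| = 210 kJ.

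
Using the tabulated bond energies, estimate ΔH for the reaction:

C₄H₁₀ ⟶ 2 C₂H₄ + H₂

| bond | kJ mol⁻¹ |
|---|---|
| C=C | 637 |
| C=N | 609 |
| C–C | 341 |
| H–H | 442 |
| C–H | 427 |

Bonds broken (reactants):
  C–C: 3 × 341 = 1023
  C–H: 10 × 427 = 4270
  Σ(broken) = 5293 kJ
Bonds formed (products):
  C–H: 8 × 427 = 3416
  C=C: 2 × 637 = 1274
  H–H: 1 × 442 = 442
  Σ(formed) = 5132 kJ
ΔH = Σ(broken) − Σ(formed) = 5293 − 5132 = +161 kJ

ΔH ≈ +161 kJ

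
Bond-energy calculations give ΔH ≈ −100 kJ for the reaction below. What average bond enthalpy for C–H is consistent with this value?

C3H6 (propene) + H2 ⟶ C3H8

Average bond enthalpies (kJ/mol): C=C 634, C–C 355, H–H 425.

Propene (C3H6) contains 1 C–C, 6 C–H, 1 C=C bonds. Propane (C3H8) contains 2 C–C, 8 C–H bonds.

D(C–H) ≈ 402 kJ/mol

Let D be the C–H bond energy.
Σ(broken) = 1×355 + 6×D + 1×634 + 1×425 = 1414 + 6D
Σ(formed) = 2×355 + 8×D = 710 + 8D
ΔH = Σ(broken) − Σ(formed) = (1414 + 6D) − (710 + 8D) = +704 − 2D
Setting this equal to −100 kJ gives 2D = 804, so D = 402 kJ/mol.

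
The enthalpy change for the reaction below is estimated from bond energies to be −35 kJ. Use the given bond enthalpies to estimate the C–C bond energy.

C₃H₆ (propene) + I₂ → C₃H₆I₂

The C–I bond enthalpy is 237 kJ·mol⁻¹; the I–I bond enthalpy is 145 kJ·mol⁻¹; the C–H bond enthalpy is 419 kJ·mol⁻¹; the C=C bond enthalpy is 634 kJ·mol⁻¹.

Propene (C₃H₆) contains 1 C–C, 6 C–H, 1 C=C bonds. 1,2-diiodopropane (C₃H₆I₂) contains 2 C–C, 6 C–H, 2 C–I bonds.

Let D be the C–C bond energy.
Σ(broken) = 1×D + 6×419 + 1×634 + 1×145 = 3293 + D
Σ(formed) = 2×D + 6×419 + 2×237 = 2988 + 2D
ΔH = Σ(broken) − Σ(formed) = (3293 + D) − (2988 + 2D) = +305 − D
Setting this equal to −35 kJ gives D = 340 kJ/mol.

D(C–C) ≈ 340 kJ/mol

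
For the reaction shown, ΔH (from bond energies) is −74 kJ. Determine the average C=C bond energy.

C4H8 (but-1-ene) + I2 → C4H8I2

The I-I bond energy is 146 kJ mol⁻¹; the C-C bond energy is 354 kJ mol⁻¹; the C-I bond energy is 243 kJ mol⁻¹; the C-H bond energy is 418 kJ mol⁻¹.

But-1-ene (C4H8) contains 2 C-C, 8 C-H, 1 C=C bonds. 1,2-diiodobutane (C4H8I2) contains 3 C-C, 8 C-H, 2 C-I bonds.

D(C=C) ≈ 620 kJ/mol

Let D be the C=C bond energy.
Σ(broken) = 2×354 + 8×418 + 1×D + 1×146 = 4198 + D
Σ(formed) = 3×354 + 8×418 + 2×243 = 4892
ΔH = Σ(broken) − Σ(formed) = (4198 + D) − (4892) = −694 + D
Setting this equal to −74 kJ gives D = 620 kJ/mol.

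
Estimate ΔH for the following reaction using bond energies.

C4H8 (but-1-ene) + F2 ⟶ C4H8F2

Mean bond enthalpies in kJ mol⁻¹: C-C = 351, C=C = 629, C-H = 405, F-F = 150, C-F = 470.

Bonds broken (reactants):
  C-C: 2 × 351 = 702
  C-H: 8 × 405 = 3240
  C=C: 1 × 629 = 629
  F-F: 1 × 150 = 150
  Σ(broken) = 4721 kJ
Bonds formed (products):
  C-C: 3 × 351 = 1053
  C-F: 2 × 470 = 940
  C-H: 8 × 405 = 3240
  Σ(formed) = 5233 kJ
ΔH = Σ(broken) − Σ(formed) = 4721 − 5233 = −512 kJ

ΔH ≈ −512 kJ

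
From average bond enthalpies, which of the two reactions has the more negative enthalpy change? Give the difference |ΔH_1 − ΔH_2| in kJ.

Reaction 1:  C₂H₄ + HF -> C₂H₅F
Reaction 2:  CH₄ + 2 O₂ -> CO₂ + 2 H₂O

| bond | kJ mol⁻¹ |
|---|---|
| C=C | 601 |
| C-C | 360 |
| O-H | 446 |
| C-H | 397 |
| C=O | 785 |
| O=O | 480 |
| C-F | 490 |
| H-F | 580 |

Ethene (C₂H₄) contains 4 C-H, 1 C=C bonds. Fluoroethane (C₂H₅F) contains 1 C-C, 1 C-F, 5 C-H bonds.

Reaction 1:
  Bonds broken (reactants):
    C-H: 4 × 397 = 1588
    C=C: 1 × 601 = 601
    H-F: 1 × 580 = 580
    Σ(broken) = 2769 kJ
  Bonds formed (products):
    C-C: 1 × 360 = 360
    C-F: 1 × 490 = 490
    C-H: 5 × 397 = 1985
    Σ(formed) = 2835 kJ
  ΔH_1 = 2769 − 2835 = −66 kJ
Reaction 2:
  Bonds broken (reactants):
    C-H: 4 × 397 = 1588
    O=O: 2 × 480 = 960
    Σ(broken) = 2548 kJ
  Bonds formed (products):
    C=O: 2 × 785 = 1570
    O-H: 4 × 446 = 1784
    Σ(formed) = 3354 kJ
  ΔH_2 = 2548 − 3354 = −806 kJ
ΔH_1 − ΔH_2 = +740 kJ, so reaction 2 has the more negative ΔH; |ΔH_1 − ΔH_2| = 740 kJ.

Reaction 2, by 740 kJ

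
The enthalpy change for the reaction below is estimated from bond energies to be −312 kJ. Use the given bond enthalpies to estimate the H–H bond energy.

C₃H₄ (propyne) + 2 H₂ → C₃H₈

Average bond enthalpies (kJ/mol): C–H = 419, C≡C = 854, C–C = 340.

D(H–H) ≈ 425 kJ/mol

Let D be the H–H bond energy.
Σ(broken) = 1×854 + 1×340 + 4×419 + 2×D = 2870 + 2D
Σ(formed) = 2×340 + 8×419 = 4032
ΔH = Σ(broken) − Σ(formed) = (2870 + 2D) − (4032) = −1162 + 2D
Setting this equal to −312 kJ gives 2D = 850, so D = 425 kJ/mol.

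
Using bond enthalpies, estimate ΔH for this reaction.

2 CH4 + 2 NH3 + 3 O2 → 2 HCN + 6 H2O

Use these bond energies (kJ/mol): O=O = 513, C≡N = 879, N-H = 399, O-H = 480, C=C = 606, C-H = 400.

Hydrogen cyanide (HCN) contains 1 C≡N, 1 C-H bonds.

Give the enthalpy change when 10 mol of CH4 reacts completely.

Bonds broken (reactants):
  C-H: 8 × 400 = 3200
  N-H: 6 × 399 = 2394
  O=O: 3 × 513 = 1539
  Σ(broken) = 7133 kJ
Bonds formed (products):
  C≡N: 2 × 879 = 1758
  C-H: 2 × 400 = 800
  O-H: 12 × 480 = 5760
  Σ(formed) = 8318 kJ
ΔH = Σ(broken) − Σ(formed) = 7133 − 8318 = −1185 kJ
For 5× the reaction as written: 5 × (−1185) = −5925 kJ

ΔH = −5925 kJ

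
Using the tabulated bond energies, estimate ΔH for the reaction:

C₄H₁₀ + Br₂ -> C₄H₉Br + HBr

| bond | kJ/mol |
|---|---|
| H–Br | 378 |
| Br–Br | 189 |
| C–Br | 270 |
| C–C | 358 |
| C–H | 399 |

ΔH ≈ −60 kJ

Bonds broken (reactants):
  Br–Br: 1 × 189 = 189
  C–C: 3 × 358 = 1074
  C–H: 10 × 399 = 3990
  Σ(broken) = 5253 kJ
Bonds formed (products):
  C–Br: 1 × 270 = 270
  C–C: 3 × 358 = 1074
  C–H: 9 × 399 = 3591
  H–Br: 1 × 378 = 378
  Σ(formed) = 5313 kJ
ΔH = Σ(broken) − Σ(formed) = 5253 − 5313 = −60 kJ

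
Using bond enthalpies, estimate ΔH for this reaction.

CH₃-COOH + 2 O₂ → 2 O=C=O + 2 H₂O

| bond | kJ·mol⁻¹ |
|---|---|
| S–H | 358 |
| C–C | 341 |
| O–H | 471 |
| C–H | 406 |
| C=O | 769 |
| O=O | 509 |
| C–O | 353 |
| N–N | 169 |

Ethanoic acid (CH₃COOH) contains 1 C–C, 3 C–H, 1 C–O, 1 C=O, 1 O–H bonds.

Bonds broken (reactants):
  C–C: 1 × 341 = 341
  C–H: 3 × 406 = 1218
  C–O: 1 × 353 = 353
  C=O: 1 × 769 = 769
  O–H: 1 × 471 = 471
  O=O: 2 × 509 = 1018
  Σ(broken) = 4170 kJ
Bonds formed (products):
  C=O: 4 × 769 = 3076
  O–H: 4 × 471 = 1884
  Σ(formed) = 4960 kJ
ΔH = Σ(broken) − Σ(formed) = 4170 − 4960 = −790 kJ

ΔH ≈ −790 kJ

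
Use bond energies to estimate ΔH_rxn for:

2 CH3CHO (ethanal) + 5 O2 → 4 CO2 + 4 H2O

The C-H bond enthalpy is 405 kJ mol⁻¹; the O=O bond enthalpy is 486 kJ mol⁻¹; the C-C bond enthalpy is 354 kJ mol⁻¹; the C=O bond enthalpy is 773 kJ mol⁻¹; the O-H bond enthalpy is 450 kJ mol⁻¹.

ΔH ≈ −1860 kJ

Bonds broken (reactants):
  C-C: 2 × 354 = 708
  C-H: 8 × 405 = 3240
  C=O: 2 × 773 = 1546
  O=O: 5 × 486 = 2430
  Σ(broken) = 7924 kJ
Bonds formed (products):
  C=O: 8 × 773 = 6184
  O-H: 8 × 450 = 3600
  Σ(formed) = 9784 kJ
ΔH = Σ(broken) − Σ(formed) = 7924 − 9784 = −1860 kJ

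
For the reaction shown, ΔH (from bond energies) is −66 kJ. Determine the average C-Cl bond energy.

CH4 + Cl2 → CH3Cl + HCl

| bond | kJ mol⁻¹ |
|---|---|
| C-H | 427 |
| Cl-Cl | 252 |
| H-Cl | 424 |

D(C-Cl) ≈ 321 kJ/mol

Let D be the C-Cl bond energy.
Σ(broken) = 4×427 + 1×252 = 1960
Σ(formed) = 1×D + 3×427 + 1×424 = 1705 + D
ΔH = Σ(broken) − Σ(formed) = (1960) − (1705 + D) = +255 − D
Setting this equal to −66 kJ gives D = 321 kJ/mol.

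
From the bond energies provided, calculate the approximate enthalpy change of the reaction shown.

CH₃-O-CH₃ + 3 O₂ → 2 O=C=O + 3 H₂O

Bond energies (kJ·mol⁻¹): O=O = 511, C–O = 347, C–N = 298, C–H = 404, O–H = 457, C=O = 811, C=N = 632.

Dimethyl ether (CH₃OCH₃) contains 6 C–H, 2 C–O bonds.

ΔH ≈ −1335 kJ

Bonds broken (reactants):
  C–H: 6 × 404 = 2424
  C–O: 2 × 347 = 694
  O=O: 3 × 511 = 1533
  Σ(broken) = 4651 kJ
Bonds formed (products):
  C=O: 4 × 811 = 3244
  O–H: 6 × 457 = 2742
  Σ(formed) = 5986 kJ
ΔH = Σ(broken) − Σ(formed) = 4651 − 5986 = −1335 kJ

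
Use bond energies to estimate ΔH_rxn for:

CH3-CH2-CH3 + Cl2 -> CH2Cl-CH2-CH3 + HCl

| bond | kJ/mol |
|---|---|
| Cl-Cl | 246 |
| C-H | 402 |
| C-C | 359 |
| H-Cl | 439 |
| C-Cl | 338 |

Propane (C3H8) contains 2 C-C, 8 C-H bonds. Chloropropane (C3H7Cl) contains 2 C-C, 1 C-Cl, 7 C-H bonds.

ΔH ≈ −129 kJ

Bonds broken (reactants):
  C-C: 2 × 359 = 718
  C-H: 8 × 402 = 3216
  Cl-Cl: 1 × 246 = 246
  Σ(broken) = 4180 kJ
Bonds formed (products):
  C-C: 2 × 359 = 718
  C-Cl: 1 × 338 = 338
  C-H: 7 × 402 = 2814
  H-Cl: 1 × 439 = 439
  Σ(formed) = 4309 kJ
ΔH = Σ(broken) − Σ(formed) = 4180 − 4309 = −129 kJ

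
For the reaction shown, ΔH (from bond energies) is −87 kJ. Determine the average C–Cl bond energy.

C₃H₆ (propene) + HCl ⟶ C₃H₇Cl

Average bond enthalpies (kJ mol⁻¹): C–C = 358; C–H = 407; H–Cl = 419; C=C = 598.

D(C–Cl) ≈ 339 kJ/mol

Let D be the C–Cl bond energy.
Σ(broken) = 1×358 + 6×407 + 1×598 + 1×419 = 3817
Σ(formed) = 2×358 + 1×D + 7×407 = 3565 + D
ΔH = Σ(broken) − Σ(formed) = (3817) − (3565 + D) = +252 − D
Setting this equal to −87 kJ gives D = 339 kJ/mol.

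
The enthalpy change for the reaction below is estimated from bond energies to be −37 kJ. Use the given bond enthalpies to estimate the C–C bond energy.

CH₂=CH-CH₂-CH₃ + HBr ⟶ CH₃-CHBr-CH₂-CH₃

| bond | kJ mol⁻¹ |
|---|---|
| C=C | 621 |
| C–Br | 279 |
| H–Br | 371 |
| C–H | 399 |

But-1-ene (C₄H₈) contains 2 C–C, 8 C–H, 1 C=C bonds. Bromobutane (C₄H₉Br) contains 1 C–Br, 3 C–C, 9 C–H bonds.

D(C–C) ≈ 351 kJ/mol

Let D be the C–C bond energy.
Σ(broken) = 2×D + 8×399 + 1×621 + 1×371 = 4184 + 2D
Σ(formed) = 1×279 + 3×D + 9×399 = 3870 + 3D
ΔH = Σ(broken) − Σ(formed) = (4184 + 2D) − (3870 + 3D) = +314 − D
Setting this equal to −37 kJ gives D = 351 kJ/mol.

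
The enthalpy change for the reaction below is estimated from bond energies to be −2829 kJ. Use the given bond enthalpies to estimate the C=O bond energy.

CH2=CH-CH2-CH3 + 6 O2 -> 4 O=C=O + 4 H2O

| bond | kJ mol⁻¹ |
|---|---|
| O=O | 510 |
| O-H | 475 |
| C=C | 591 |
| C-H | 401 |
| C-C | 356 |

Let D be the C=O bond energy.
Σ(broken) = 2×356 + 8×401 + 1×591 + 6×510 = 7571
Σ(formed) = 8×D + 8×475 = 3800 + 8D
ΔH = Σ(broken) − Σ(formed) = (7571) − (3800 + 8D) = +3771 − 8D
Setting this equal to −2829 kJ gives 8D = 6600, so D = 825 kJ/mol.

D(C=O) ≈ 825 kJ/mol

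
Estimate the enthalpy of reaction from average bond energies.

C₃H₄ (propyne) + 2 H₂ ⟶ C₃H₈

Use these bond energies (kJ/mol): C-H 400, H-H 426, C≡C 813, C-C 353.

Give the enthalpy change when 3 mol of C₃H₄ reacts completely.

Bonds broken (reactants):
  C≡C: 1 × 813 = 813
  C-C: 1 × 353 = 353
  C-H: 4 × 400 = 1600
  H-H: 2 × 426 = 852
  Σ(broken) = 3618 kJ
Bonds formed (products):
  C-C: 2 × 353 = 706
  C-H: 8 × 400 = 3200
  Σ(formed) = 3906 kJ
ΔH = Σ(broken) − Σ(formed) = 3618 − 3906 = −288 kJ
For 3× the reaction as written: 3 × (−288) = −864 kJ

ΔH = −864 kJ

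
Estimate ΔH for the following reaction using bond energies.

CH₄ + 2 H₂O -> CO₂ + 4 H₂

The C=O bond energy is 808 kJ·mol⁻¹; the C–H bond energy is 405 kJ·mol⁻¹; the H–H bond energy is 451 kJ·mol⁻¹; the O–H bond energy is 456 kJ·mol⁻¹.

Bonds broken (reactants):
  C–H: 4 × 405 = 1620
  O–H: 4 × 456 = 1824
  Σ(broken) = 3444 kJ
Bonds formed (products):
  C=O: 2 × 808 = 1616
  H–H: 4 × 451 = 1804
  Σ(formed) = 3420 kJ
ΔH = Σ(broken) − Σ(formed) = 3444 − 3420 = +24 kJ

ΔH ≈ +24 kJ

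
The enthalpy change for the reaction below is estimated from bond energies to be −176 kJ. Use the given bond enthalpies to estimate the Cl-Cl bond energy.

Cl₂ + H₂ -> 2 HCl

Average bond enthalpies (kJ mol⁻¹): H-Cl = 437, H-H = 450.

Let D be the Cl-Cl bond energy.
Σ(broken) = 1×D + 1×450 = 450 + D
Σ(formed) = 2×437 = 874
ΔH = Σ(broken) − Σ(formed) = (450 + D) − (874) = −424 + D
Setting this equal to −176 kJ gives D = 248 kJ/mol.

D(Cl-Cl) ≈ 248 kJ/mol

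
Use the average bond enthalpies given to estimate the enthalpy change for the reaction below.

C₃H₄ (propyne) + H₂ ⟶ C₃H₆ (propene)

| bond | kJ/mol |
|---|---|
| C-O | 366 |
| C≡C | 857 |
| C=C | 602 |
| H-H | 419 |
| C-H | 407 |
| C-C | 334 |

Bonds broken (reactants):
  C≡C: 1 × 857 = 857
  C-C: 1 × 334 = 334
  C-H: 4 × 407 = 1628
  H-H: 1 × 419 = 419
  Σ(broken) = 3238 kJ
Bonds formed (products):
  C-C: 1 × 334 = 334
  C-H: 6 × 407 = 2442
  C=C: 1 × 602 = 602
  Σ(formed) = 3378 kJ
ΔH = Σ(broken) − Σ(formed) = 3238 − 3378 = −140 kJ

ΔH ≈ −140 kJ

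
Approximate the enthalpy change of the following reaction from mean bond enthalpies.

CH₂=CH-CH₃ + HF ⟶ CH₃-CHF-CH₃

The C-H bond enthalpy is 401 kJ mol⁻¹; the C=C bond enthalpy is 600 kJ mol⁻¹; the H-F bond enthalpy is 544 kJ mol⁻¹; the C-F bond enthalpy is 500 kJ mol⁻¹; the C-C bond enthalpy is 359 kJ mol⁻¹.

Bonds broken (reactants):
  C-C: 1 × 359 = 359
  C-H: 6 × 401 = 2406
  C=C: 1 × 600 = 600
  H-F: 1 × 544 = 544
  Σ(broken) = 3909 kJ
Bonds formed (products):
  C-C: 2 × 359 = 718
  C-F: 1 × 500 = 500
  C-H: 7 × 401 = 2807
  Σ(formed) = 4025 kJ
ΔH = Σ(broken) − Σ(formed) = 3909 − 4025 = −116 kJ

ΔH ≈ −116 kJ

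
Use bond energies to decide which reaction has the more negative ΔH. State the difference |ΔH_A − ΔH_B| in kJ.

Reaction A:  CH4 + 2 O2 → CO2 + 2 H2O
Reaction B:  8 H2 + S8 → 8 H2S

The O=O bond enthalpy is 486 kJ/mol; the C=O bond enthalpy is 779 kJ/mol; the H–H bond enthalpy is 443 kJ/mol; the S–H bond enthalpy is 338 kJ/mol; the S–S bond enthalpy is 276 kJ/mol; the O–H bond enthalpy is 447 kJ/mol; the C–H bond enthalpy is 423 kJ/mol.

Reaction A, by 1026 kJ

Reaction A:
  Bonds broken (reactants):
    C–H: 4 × 423 = 1692
    O=O: 2 × 486 = 972
    Σ(broken) = 2664 kJ
  Bonds formed (products):
    C=O: 2 × 779 = 1558
    O–H: 4 × 447 = 1788
    Σ(formed) = 3346 kJ
  ΔH_A = 2664 − 3346 = −682 kJ
Reaction B:
  Bonds broken (reactants):
    H–H: 8 × 443 = 3544
    S–S: 8 × 276 = 2208
    Σ(broken) = 5752 kJ
  Bonds formed (products):
    S–H: 16 × 338 = 5408
    Σ(formed) = 5408 kJ
  ΔH_B = 5752 − 5408 = +344 kJ
ΔH_A − ΔH_B = −1026 kJ, so reaction A has the more negative ΔH; |ΔH_A − ΔH_B| = 1026 kJ.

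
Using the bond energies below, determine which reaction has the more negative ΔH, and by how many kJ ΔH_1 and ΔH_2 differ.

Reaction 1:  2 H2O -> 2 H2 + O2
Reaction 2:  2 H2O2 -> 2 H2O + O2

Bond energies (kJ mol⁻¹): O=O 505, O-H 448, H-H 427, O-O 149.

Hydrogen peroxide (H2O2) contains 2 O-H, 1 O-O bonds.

Reaction 2, by 640 kJ

Reaction 1:
  Bonds broken (reactants):
    O-H: 4 × 448 = 1792
    Σ(broken) = 1792 kJ
  Bonds formed (products):
    H-H: 2 × 427 = 854
    O=O: 1 × 505 = 505
    Σ(formed) = 1359 kJ
  ΔH_1 = 1792 − 1359 = +433 kJ
Reaction 2:
  Bonds broken (reactants):
    O-H: 4 × 448 = 1792
    O-O: 2 × 149 = 298
    Σ(broken) = 2090 kJ
  Bonds formed (products):
    O-H: 4 × 448 = 1792
    O=O: 1 × 505 = 505
    Σ(formed) = 2297 kJ
  ΔH_2 = 2090 − 2297 = −207 kJ
ΔH_1 − ΔH_2 = +640 kJ, so reaction 2 has the more negative ΔH; |ΔH_1 − ΔH_2| = 640 kJ.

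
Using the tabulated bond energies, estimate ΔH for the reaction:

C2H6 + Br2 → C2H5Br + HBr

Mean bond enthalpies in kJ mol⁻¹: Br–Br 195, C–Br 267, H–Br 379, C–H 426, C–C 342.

Bonds broken (reactants):
  Br–Br: 1 × 195 = 195
  C–C: 1 × 342 = 342
  C–H: 6 × 426 = 2556
  Σ(broken) = 3093 kJ
Bonds formed (products):
  C–Br: 1 × 267 = 267
  C–C: 1 × 342 = 342
  C–H: 5 × 426 = 2130
  H–Br: 1 × 379 = 379
  Σ(formed) = 3118 kJ
ΔH = Σ(broken) − Σ(formed) = 3093 − 3118 = −25 kJ

ΔH ≈ −25 kJ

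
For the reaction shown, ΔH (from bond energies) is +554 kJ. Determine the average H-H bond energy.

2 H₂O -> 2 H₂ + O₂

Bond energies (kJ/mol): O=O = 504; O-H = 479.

Let D be the H-H bond energy.
Σ(broken) = 4×479 = 1916
Σ(formed) = 2×D + 1×504 = 504 + 2D
ΔH = Σ(broken) − Σ(formed) = (1916) − (504 + 2D) = +1412 − 2D
Setting this equal to +554 kJ gives 2D = 858, so D = 429 kJ/mol.

D(H-H) ≈ 429 kJ/mol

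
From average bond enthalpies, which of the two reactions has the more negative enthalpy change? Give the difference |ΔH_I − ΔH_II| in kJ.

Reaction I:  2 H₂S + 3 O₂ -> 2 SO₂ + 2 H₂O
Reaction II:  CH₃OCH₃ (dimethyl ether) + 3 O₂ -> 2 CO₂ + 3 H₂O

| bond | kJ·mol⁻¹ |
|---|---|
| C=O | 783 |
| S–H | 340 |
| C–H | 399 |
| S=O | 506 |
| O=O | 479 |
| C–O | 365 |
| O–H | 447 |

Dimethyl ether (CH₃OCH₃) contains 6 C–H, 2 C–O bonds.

Reaction II, by 238 kJ

Reaction I:
  Bonds broken (reactants):
    O=O: 3 × 479 = 1437
    S–H: 4 × 340 = 1360
    Σ(broken) = 2797 kJ
  Bonds formed (products):
    O–H: 4 × 447 = 1788
    S=O: 4 × 506 = 2024
    Σ(formed) = 3812 kJ
  ΔH_I = 2797 − 3812 = −1015 kJ
Reaction II:
  Bonds broken (reactants):
    C–H: 6 × 399 = 2394
    C–O: 2 × 365 = 730
    O=O: 3 × 479 = 1437
    Σ(broken) = 4561 kJ
  Bonds formed (products):
    C=O: 4 × 783 = 3132
    O–H: 6 × 447 = 2682
    Σ(formed) = 5814 kJ
  ΔH_II = 4561 − 5814 = −1253 kJ
ΔH_I − ΔH_II = +238 kJ, so reaction II has the more negative ΔH; |ΔH_I − ΔH_II| = 238 kJ.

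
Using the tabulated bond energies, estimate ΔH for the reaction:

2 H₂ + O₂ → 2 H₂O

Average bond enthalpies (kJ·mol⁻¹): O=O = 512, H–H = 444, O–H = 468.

ΔH ≈ −472 kJ

Bonds broken (reactants):
  H–H: 2 × 444 = 888
  O=O: 1 × 512 = 512
  Σ(broken) = 1400 kJ
Bonds formed (products):
  O–H: 4 × 468 = 1872
  Σ(formed) = 1872 kJ
ΔH = Σ(broken) − Σ(formed) = 1400 − 1872 = −472 kJ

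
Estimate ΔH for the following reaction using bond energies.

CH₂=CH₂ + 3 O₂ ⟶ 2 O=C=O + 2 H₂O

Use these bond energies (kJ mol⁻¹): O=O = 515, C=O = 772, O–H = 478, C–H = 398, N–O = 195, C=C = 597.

ΔH ≈ −1266 kJ

Bonds broken (reactants):
  C–H: 4 × 398 = 1592
  C=C: 1 × 597 = 597
  O=O: 3 × 515 = 1545
  Σ(broken) = 3734 kJ
Bonds formed (products):
  C=O: 4 × 772 = 3088
  O–H: 4 × 478 = 1912
  Σ(formed) = 5000 kJ
ΔH = Σ(broken) − Σ(formed) = 3734 − 5000 = −1266 kJ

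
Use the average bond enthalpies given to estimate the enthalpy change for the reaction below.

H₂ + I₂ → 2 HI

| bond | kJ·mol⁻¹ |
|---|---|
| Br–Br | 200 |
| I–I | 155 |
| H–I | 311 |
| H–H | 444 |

Bonds broken (reactants):
  H–H: 1 × 444 = 444
  I–I: 1 × 155 = 155
  Σ(broken) = 599 kJ
Bonds formed (products):
  H–I: 2 × 311 = 622
  Σ(formed) = 622 kJ
ΔH = Σ(broken) − Σ(formed) = 599 − 622 = −23 kJ

ΔH ≈ −23 kJ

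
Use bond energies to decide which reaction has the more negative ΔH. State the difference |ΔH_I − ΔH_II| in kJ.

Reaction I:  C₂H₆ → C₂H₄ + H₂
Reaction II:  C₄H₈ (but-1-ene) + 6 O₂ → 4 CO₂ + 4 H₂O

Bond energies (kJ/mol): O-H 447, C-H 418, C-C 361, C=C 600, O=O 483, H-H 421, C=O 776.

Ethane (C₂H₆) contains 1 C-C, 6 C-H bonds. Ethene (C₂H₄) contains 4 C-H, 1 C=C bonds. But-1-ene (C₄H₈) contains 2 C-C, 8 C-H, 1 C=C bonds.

Reaction I:
  Bonds broken (reactants):
    C-C: 1 × 361 = 361
    C-H: 6 × 418 = 2508
    Σ(broken) = 2869 kJ
  Bonds formed (products):
    C-H: 4 × 418 = 1672
    C=C: 1 × 600 = 600
    H-H: 1 × 421 = 421
    Σ(formed) = 2693 kJ
  ΔH_I = 2869 − 2693 = +176 kJ
Reaction II:
  Bonds broken (reactants):
    C-C: 2 × 361 = 722
    C-H: 8 × 418 = 3344
    C=C: 1 × 600 = 600
    O=O: 6 × 483 = 2898
    Σ(broken) = 7564 kJ
  Bonds formed (products):
    C=O: 8 × 776 = 6208
    O-H: 8 × 447 = 3576
    Σ(formed) = 9784 kJ
  ΔH_II = 7564 − 9784 = −2220 kJ
ΔH_I − ΔH_II = +2396 kJ, so reaction II has the more negative ΔH; |ΔH_I − ΔH_II| = 2396 kJ.

Reaction II, by 2396 kJ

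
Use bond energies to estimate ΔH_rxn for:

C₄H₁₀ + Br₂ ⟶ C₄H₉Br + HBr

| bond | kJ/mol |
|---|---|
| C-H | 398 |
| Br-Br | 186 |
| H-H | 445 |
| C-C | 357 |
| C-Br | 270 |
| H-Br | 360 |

Bonds broken (reactants):
  Br-Br: 1 × 186 = 186
  C-C: 3 × 357 = 1071
  C-H: 10 × 398 = 3980
  Σ(broken) = 5237 kJ
Bonds formed (products):
  C-Br: 1 × 270 = 270
  C-C: 3 × 357 = 1071
  C-H: 9 × 398 = 3582
  H-Br: 1 × 360 = 360
  Σ(formed) = 5283 kJ
ΔH = Σ(broken) − Σ(formed) = 5237 − 5283 = −46 kJ

ΔH ≈ −46 kJ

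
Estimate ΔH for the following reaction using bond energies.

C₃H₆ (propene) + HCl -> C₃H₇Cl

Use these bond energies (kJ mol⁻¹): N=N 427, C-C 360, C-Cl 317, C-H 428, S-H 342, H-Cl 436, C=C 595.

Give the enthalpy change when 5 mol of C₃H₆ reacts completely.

ΔH = −370 kJ

Bonds broken (reactants):
  C-C: 1 × 360 = 360
  C-H: 6 × 428 = 2568
  C=C: 1 × 595 = 595
  H-Cl: 1 × 436 = 436
  Σ(broken) = 3959 kJ
Bonds formed (products):
  C-C: 2 × 360 = 720
  C-Cl: 1 × 317 = 317
  C-H: 7 × 428 = 2996
  Σ(formed) = 4033 kJ
ΔH = Σ(broken) − Σ(formed) = 3959 − 4033 = −74 kJ
For 5× the reaction as written: 5 × (−74) = −370 kJ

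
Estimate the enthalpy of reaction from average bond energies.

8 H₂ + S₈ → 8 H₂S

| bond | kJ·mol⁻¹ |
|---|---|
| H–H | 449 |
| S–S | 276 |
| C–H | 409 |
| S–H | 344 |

ΔH ≈ +296 kJ

Bonds broken (reactants):
  H–H: 8 × 449 = 3592
  S–S: 8 × 276 = 2208
  Σ(broken) = 5800 kJ
Bonds formed (products):
  S–H: 16 × 344 = 5504
  Σ(formed) = 5504 kJ
ΔH = Σ(broken) − Σ(formed) = 5800 − 5504 = +296 kJ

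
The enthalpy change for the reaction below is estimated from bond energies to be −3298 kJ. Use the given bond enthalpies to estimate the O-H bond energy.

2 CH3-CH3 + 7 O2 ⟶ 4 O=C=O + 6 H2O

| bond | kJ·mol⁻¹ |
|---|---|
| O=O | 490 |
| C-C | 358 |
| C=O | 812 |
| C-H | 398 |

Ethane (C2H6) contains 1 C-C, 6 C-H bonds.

D(O-H) ≈ 477 kJ/mol

Let D be the O-H bond energy.
Σ(broken) = 2×358 + 12×398 + 7×490 = 8922
Σ(formed) = 8×812 + 12×D = 6496 + 12D
ΔH = Σ(broken) − Σ(formed) = (8922) − (6496 + 12D) = +2426 − 12D
Setting this equal to −3298 kJ gives 12D = 5724, so D = 477 kJ/mol.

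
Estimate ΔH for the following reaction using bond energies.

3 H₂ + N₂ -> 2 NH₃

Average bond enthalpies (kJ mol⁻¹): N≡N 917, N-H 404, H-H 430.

Bonds broken (reactants):
  H-H: 3 × 430 = 1290
  N≡N: 1 × 917 = 917
  Σ(broken) = 2207 kJ
Bonds formed (products):
  N-H: 6 × 404 = 2424
  Σ(formed) = 2424 kJ
ΔH = Σ(broken) − Σ(formed) = 2207 − 2424 = −217 kJ

ΔH ≈ −217 kJ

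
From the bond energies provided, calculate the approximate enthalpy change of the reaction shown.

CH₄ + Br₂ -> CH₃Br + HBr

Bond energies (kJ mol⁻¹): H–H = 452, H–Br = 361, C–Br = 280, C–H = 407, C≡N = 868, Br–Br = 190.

ΔH ≈ −44 kJ

Bonds broken (reactants):
  Br–Br: 1 × 190 = 190
  C–H: 4 × 407 = 1628
  Σ(broken) = 1818 kJ
Bonds formed (products):
  C–Br: 1 × 280 = 280
  C–H: 3 × 407 = 1221
  H–Br: 1 × 361 = 361
  Σ(formed) = 1862 kJ
ΔH = Σ(broken) − Σ(formed) = 1818 − 1862 = −44 kJ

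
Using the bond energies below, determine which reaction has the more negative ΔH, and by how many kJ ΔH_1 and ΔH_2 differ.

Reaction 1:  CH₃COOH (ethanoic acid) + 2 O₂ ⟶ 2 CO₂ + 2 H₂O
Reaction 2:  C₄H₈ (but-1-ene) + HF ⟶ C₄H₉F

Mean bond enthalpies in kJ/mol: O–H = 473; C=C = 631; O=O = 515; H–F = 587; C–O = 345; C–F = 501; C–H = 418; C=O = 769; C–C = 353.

Reaction 1, by 690 kJ

Reaction 1:
  Bonds broken (reactants):
    C–C: 1 × 353 = 353
    C–H: 3 × 418 = 1254
    C–O: 1 × 345 = 345
    C=O: 1 × 769 = 769
    O–H: 1 × 473 = 473
    O=O: 2 × 515 = 1030
    Σ(broken) = 4224 kJ
  Bonds formed (products):
    C=O: 4 × 769 = 3076
    O–H: 4 × 473 = 1892
    Σ(formed) = 4968 kJ
  ΔH_1 = 4224 − 4968 = −744 kJ
Reaction 2:
  Bonds broken (reactants):
    C–C: 2 × 353 = 706
    C–H: 8 × 418 = 3344
    C=C: 1 × 631 = 631
    H–F: 1 × 587 = 587
    Σ(broken) = 5268 kJ
  Bonds formed (products):
    C–C: 3 × 353 = 1059
    C–F: 1 × 501 = 501
    C–H: 9 × 418 = 3762
    Σ(formed) = 5322 kJ
  ΔH_2 = 5268 − 5322 = −54 kJ
ΔH_1 − ΔH_2 = −690 kJ, so reaction 1 has the more negative ΔH; |ΔH_1 − ΔH_2| = 690 kJ.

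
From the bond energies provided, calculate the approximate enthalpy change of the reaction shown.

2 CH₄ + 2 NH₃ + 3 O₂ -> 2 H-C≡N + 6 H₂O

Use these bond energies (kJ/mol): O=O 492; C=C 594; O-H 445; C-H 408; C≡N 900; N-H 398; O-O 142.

Bonds broken (reactants):
  C-H: 8 × 408 = 3264
  N-H: 6 × 398 = 2388
  O=O: 3 × 492 = 1476
  Σ(broken) = 7128 kJ
Bonds formed (products):
  C≡N: 2 × 900 = 1800
  C-H: 2 × 408 = 816
  O-H: 12 × 445 = 5340
  Σ(formed) = 7956 kJ
ΔH = Σ(broken) − Σ(formed) = 7128 − 7956 = −828 kJ

ΔH ≈ −828 kJ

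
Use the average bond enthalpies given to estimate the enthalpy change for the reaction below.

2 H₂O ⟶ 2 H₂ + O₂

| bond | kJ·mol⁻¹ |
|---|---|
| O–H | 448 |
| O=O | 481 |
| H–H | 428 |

Bonds broken (reactants):
  O–H: 4 × 448 = 1792
  Σ(broken) = 1792 kJ
Bonds formed (products):
  H–H: 2 × 428 = 856
  O=O: 1 × 481 = 481
  Σ(formed) = 1337 kJ
ΔH = Σ(broken) − Σ(formed) = 1792 − 1337 = +455 kJ

ΔH ≈ +455 kJ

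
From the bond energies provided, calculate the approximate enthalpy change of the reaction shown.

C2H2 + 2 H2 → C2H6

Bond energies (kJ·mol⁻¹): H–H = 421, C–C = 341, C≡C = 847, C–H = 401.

Bonds broken (reactants):
  C≡C: 1 × 847 = 847
  C–H: 2 × 401 = 802
  H–H: 2 × 421 = 842
  Σ(broken) = 2491 kJ
Bonds formed (products):
  C–C: 1 × 341 = 341
  C–H: 6 × 401 = 2406
  Σ(formed) = 2747 kJ
ΔH = Σ(broken) − Σ(formed) = 2491 − 2747 = −256 kJ

ΔH ≈ −256 kJ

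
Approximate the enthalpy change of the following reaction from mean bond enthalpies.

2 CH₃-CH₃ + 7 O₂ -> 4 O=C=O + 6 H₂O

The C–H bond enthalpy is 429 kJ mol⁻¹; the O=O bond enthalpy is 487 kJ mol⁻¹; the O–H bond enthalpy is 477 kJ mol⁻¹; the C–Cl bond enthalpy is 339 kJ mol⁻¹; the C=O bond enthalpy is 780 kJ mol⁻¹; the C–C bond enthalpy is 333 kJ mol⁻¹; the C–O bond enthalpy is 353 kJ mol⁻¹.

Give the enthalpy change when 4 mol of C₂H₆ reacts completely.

Bonds broken (reactants):
  C–C: 2 × 333 = 666
  C–H: 12 × 429 = 5148
  O=O: 7 × 487 = 3409
  Σ(broken) = 9223 kJ
Bonds formed (products):
  C=O: 8 × 780 = 6240
  O–H: 12 × 477 = 5724
  Σ(formed) = 11964 kJ
ΔH = Σ(broken) − Σ(formed) = 9223 − 11964 = −2741 kJ
For 2× the reaction as written: 2 × (−2741) = −5482 kJ

ΔH = −5482 kJ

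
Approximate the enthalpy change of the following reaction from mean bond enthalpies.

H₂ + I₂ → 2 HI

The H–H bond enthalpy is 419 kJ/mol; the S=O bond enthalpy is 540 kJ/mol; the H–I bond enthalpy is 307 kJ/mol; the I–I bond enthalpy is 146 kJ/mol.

Bonds broken (reactants):
  H–H: 1 × 419 = 419
  I–I: 1 × 146 = 146
  Σ(broken) = 565 kJ
Bonds formed (products):
  H–I: 2 × 307 = 614
  Σ(formed) = 614 kJ
ΔH = Σ(broken) − Σ(formed) = 565 − 614 = −49 kJ

ΔH ≈ −49 kJ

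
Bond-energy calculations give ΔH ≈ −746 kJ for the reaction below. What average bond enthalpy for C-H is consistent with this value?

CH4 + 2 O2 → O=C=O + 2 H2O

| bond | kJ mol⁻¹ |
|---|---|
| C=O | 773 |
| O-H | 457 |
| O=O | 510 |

Let D be the C-H bond energy.
Σ(broken) = 4×D + 2×510 = 1020 + 4D
Σ(formed) = 2×773 + 4×457 = 3374
ΔH = Σ(broken) − Σ(formed) = (1020 + 4D) − (3374) = −2354 + 4D
Setting this equal to −746 kJ gives 4D = 1608, so D = 402 kJ/mol.

D(C-H) ≈ 402 kJ/mol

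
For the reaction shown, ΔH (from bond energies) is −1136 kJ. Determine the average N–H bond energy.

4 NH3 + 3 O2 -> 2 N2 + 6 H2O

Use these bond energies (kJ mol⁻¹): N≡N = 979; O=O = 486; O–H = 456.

D(N–H) ≈ 403 kJ/mol

Let D be the N–H bond energy.
Σ(broken) = 12×D + 3×486 = 1458 + 12D
Σ(formed) = 2×979 + 12×456 = 7430
ΔH = Σ(broken) − Σ(formed) = (1458 + 12D) − (7430) = −5972 + 12D
Setting this equal to −1136 kJ gives 12D = 4836, so D = 403 kJ/mol.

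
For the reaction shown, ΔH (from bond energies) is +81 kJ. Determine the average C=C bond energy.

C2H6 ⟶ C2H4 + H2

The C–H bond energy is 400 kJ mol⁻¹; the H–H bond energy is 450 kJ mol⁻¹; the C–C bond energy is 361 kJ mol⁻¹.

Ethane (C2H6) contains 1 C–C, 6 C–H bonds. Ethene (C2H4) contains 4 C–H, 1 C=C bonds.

Let D be the C=C bond energy.
Σ(broken) = 1×361 + 6×400 = 2761
Σ(formed) = 4×400 + 1×D + 1×450 = 2050 + D
ΔH = Σ(broken) − Σ(formed) = (2761) − (2050 + D) = +711 − D
Setting this equal to +81 kJ gives D = 630 kJ/mol.

D(C=C) ≈ 630 kJ/mol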